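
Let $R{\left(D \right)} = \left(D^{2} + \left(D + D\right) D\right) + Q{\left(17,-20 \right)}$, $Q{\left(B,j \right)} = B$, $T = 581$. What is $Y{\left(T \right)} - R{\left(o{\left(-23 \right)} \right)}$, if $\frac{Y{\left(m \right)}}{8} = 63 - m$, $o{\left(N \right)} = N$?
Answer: $-5748$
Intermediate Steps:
$Y{\left(m \right)} = 504 - 8 m$ ($Y{\left(m \right)} = 8 \left(63 - m\right) = 504 - 8 m$)
$R{\left(D \right)} = 17 + 3 D^{2}$ ($R{\left(D \right)} = \left(D^{2} + \left(D + D\right) D\right) + 17 = \left(D^{2} + 2 D D\right) + 17 = \left(D^{2} + 2 D^{2}\right) + 17 = 3 D^{2} + 17 = 17 + 3 D^{2}$)
$Y{\left(T \right)} - R{\left(o{\left(-23 \right)} \right)} = \left(504 - 4648\right) - \left(17 + 3 \left(-23\right)^{2}\right) = \left(504 - 4648\right) - \left(17 + 3 \cdot 529\right) = -4144 - \left(17 + 1587\right) = -4144 - 1604 = -5748$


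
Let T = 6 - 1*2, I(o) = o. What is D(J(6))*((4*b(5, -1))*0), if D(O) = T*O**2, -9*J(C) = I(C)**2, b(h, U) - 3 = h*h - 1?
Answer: 0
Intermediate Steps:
b(h, U) = 2 + h**2 (b(h, U) = 3 + (h*h - 1) = 3 + (h**2 - 1) = 3 + (-1 + h**2) = 2 + h**2)
T = 4 (T = 6 - 2 = 4)
J(C) = -C**2/9
D(O) = 4*O**2
D(J(6))*((4*b(5, -1))*0) = (4*(-1/9*6**2)**2)*((4*(2 + 5**2))*0) = (4*(-1/9*36)**2)*((4*(2 + 25))*0) = (4*(-4)**2)*((4*27)*0) = (4*16)*(108*0) = 64*0 = 0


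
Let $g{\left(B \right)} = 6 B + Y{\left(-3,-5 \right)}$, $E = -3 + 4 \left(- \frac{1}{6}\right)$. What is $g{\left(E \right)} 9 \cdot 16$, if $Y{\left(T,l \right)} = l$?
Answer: $-3888$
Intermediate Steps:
$E = - \frac{11}{3}$ ($E = -3 + 4 \left(\left(-1\right) \frac{1}{6}\right) = -3 + 4 \left(- \frac{1}{6}\right) = -3 - \frac{2}{3} = - \frac{11}{3} \approx -3.6667$)
$g{\left(B \right)} = -5 + 6 B$ ($g{\left(B \right)} = 6 B - 5 = -5 + 6 B$)
$g{\left(E \right)} 9 \cdot 16 = \left(-5 + 6 \left(- \frac{11}{3}\right)\right) 9 \cdot 16 = \left(-5 - 22\right) 9 \cdot 16 = \left(-27\right) 9 \cdot 16 = \left(-243\right) 16 = -3888$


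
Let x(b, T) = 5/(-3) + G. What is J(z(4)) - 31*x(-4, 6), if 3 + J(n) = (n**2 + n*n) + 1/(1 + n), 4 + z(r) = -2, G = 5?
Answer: -518/15 ≈ -34.533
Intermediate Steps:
x(b, T) = 10/3 (x(b, T) = 5/(-3) + 5 = 5*(-1/3) + 5 = -5/3 + 5 = 10/3)
z(r) = -6 (z(r) = -4 - 2 = -6)
J(n) = -3 + 1/(1 + n) + 2*n**2 (J(n) = -3 + ((n**2 + n*n) + 1/(1 + n)) = -3 + ((n**2 + n**2) + 1/(1 + n)) = -3 + (2*n**2 + 1/(1 + n)) = -3 + (1/(1 + n) + 2*n**2) = -3 + 1/(1 + n) + 2*n**2)
J(z(4)) - 31*x(-4, 6) = (-2 - 3*(-6) + 2*(-6)**2 + 2*(-6)**3)/(1 - 6) - 31*10/3 = (-2 + 18 + 2*36 + 2*(-216))/(-5) - 310/3 = -(-2 + 18 + 72 - 432)/5 - 310/3 = -1/5*(-344) - 310/3 = 344/5 - 310/3 = -518/15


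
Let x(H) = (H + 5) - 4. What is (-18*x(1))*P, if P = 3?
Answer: -108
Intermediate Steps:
x(H) = 1 + H (x(H) = (5 + H) - 4 = 1 + H)
(-18*x(1))*P = -18*(1 + 1)*3 = -18*2*3 = -36*3 = -108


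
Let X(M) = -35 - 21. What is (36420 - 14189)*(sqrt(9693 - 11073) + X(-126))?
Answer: -1244936 + 44462*I*sqrt(345) ≈ -1.2449e+6 + 8.2585e+5*I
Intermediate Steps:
X(M) = -56
(36420 - 14189)*(sqrt(9693 - 11073) + X(-126)) = (36420 - 14189)*(sqrt(9693 - 11073) - 56) = 22231*(sqrt(-1380) - 56) = 22231*(2*I*sqrt(345) - 56) = 22231*(-56 + 2*I*sqrt(345)) = -1244936 + 44462*I*sqrt(345)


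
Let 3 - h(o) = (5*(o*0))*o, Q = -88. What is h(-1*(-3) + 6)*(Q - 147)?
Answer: -705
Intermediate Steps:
h(o) = 3 (h(o) = 3 - 5*(o*0)*o = 3 - 5*0*o = 3 - 0*o = 3 - 1*0 = 3 + 0 = 3)
h(-1*(-3) + 6)*(Q - 147) = 3*(-88 - 147) = 3*(-235) = -705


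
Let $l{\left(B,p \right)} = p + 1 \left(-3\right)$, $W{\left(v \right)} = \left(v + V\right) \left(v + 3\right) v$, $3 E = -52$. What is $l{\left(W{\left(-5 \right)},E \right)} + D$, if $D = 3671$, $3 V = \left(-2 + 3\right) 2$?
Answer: $\frac{10952}{3} \approx 3650.7$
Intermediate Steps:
$V = \frac{2}{3}$ ($V = \frac{\left(-2 + 3\right) 2}{3} = \frac{1 \cdot 2}{3} = \frac{1}{3} \cdot 2 = \frac{2}{3} \approx 0.66667$)
$E = - \frac{52}{3}$ ($E = \frac{1}{3} \left(-52\right) = - \frac{52}{3} \approx -17.333$)
$W{\left(v \right)} = v \left(3 + v\right) \left(\frac{2}{3} + v\right)$ ($W{\left(v \right)} = \left(v + \frac{2}{3}\right) \left(v + 3\right) v = \left(\frac{2}{3} + v\right) \left(3 + v\right) v = \left(3 + v\right) \left(\frac{2}{3} + v\right) v = v \left(3 + v\right) \left(\frac{2}{3} + v\right)$)
$l{\left(B,p \right)} = -3 + p$ ($l{\left(B,p \right)} = p - 3 = -3 + p$)
$l{\left(W{\left(-5 \right)},E \right)} + D = \left(-3 - \frac{52}{3}\right) + 3671 = - \frac{61}{3} + 3671 = \frac{10952}{3}$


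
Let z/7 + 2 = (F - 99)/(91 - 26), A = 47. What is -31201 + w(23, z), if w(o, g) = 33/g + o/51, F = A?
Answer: -155948759/4998 ≈ -31202.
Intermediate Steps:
F = 47
z = -98/5 (z = -14 + 7*((47 - 99)/(91 - 26)) = -14 + 7*(-52/65) = -14 + 7*(-52*1/65) = -14 + 7*(-⅘) = -14 - 28/5 = -98/5 ≈ -19.600)
w(o, g) = 33/g + o/51 (w(o, g) = 33/g + o*(1/51) = 33/g + o/51)
-31201 + w(23, z) = -31201 + (33/(-98/5) + (1/51)*23) = -31201 + (33*(-5/98) + 23/51) = -31201 + (-165/98 + 23/51) = -31201 - 6161/4998 = -155948759/4998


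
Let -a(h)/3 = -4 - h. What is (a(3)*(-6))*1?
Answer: -126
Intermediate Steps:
a(h) = 12 + 3*h (a(h) = -3*(-4 - h) = 12 + 3*h)
(a(3)*(-6))*1 = ((12 + 3*3)*(-6))*1 = ((12 + 9)*(-6))*1 = (21*(-6))*1 = -126*1 = -126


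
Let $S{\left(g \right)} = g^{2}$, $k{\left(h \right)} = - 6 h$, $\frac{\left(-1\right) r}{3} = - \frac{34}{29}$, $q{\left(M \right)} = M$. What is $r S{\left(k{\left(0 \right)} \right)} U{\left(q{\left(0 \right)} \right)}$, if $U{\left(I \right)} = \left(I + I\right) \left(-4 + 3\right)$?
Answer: $0$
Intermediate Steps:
$U{\left(I \right)} = - 2 I$ ($U{\left(I \right)} = 2 I \left(-1\right) = - 2 I$)
$r = \frac{102}{29}$ ($r = - 3 \left(- \frac{34}{29}\right) = - 3 \left(\left(-34\right) \frac{1}{29}\right) = \left(-3\right) \left(- \frac{34}{29}\right) = \frac{102}{29} \approx 3.5172$)
$k{\left(h \right)} = - 6 h$
$r S{\left(k{\left(0 \right)} \right)} U{\left(q{\left(0 \right)} \right)} = \frac{102 \left(\left(-6\right) 0\right)^{2}}{29} \left(\left(-2\right) 0\right) = \frac{102 \cdot 0^{2}}{29} \cdot 0 = \frac{102}{29} \cdot 0 \cdot 0 = 0 \cdot 0 = 0$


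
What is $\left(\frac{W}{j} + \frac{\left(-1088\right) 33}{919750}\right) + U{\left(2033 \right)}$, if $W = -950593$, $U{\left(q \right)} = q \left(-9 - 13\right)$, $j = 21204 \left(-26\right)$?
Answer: $- \frac{872230537235041}{19502379000} \approx -44724.0$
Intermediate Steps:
$j = -551304$
$U{\left(q \right)} = - 22 q$ ($U{\left(q \right)} = q \left(-22\right) = - 22 q$)
$\left(\frac{W}{j} + \frac{\left(-1088\right) 33}{919750}\right) + U{\left(2033 \right)} = \left(- \frac{950593}{-551304} + \frac{\left(-1088\right) 33}{919750}\right) - 44726 = \left(\left(-950593\right) \left(- \frac{1}{551304}\right) - \frac{17952}{459875}\right) - 44726 = \left(\frac{950593}{551304} - \frac{17952}{459875}\right) - 44726 = \frac{32865918959}{19502379000} - 44726 = - \frac{872230537235041}{19502379000}$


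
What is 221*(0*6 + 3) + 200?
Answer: 863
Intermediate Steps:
221*(0*6 + 3) + 200 = 221*(0 + 3) + 200 = 221*3 + 200 = 663 + 200 = 863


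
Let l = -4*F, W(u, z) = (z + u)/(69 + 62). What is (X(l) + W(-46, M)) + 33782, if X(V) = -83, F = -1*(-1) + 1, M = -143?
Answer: 4414380/131 ≈ 33698.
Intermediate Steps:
W(u, z) = u/131 + z/131 (W(u, z) = (u + z)/131 = (u + z)*(1/131) = u/131 + z/131)
F = 2 (F = 1 + 1 = 2)
l = -8 (l = -4*2 = -8)
(X(l) + W(-46, M)) + 33782 = (-83 + ((1/131)*(-46) + (1/131)*(-143))) + 33782 = (-83 + (-46/131 - 143/131)) + 33782 = (-83 - 189/131) + 33782 = -11062/131 + 33782 = 4414380/131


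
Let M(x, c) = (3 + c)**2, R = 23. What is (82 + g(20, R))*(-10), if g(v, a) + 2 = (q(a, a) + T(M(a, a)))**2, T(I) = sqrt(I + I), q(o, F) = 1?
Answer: -14330 - 520*sqrt(2) ≈ -15065.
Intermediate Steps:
T(I) = sqrt(2)*sqrt(I) (T(I) = sqrt(2*I) = sqrt(2)*sqrt(I))
g(v, a) = -2 + (1 + sqrt(2)*sqrt((3 + a)**2))**2
(82 + g(20, R))*(-10) = (82 + (-2 + (1 + sqrt(2)*sqrt((3 + 23)**2))**2))*(-10) = (82 + (-2 + (1 + sqrt(2)*sqrt(26**2))**2))*(-10) = (82 + (-2 + (1 + sqrt(2)*sqrt(676))**2))*(-10) = (82 + (-2 + (1 + sqrt(2)*26)**2))*(-10) = (82 + (-2 + (1 + 26*sqrt(2))**2))*(-10) = (80 + (1 + 26*sqrt(2))**2)*(-10) = -800 - 10*(1 + 26*sqrt(2))**2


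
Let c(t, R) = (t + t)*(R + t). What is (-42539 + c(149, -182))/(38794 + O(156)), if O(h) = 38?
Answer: -52373/38832 ≈ -1.3487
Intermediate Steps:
c(t, R) = 2*t*(R + t) (c(t, R) = (2*t)*(R + t) = 2*t*(R + t))
(-42539 + c(149, -182))/(38794 + O(156)) = (-42539 + 2*149*(-182 + 149))/(38794 + 38) = (-42539 + 2*149*(-33))/38832 = (-42539 - 9834)*(1/38832) = -52373*1/38832 = -52373/38832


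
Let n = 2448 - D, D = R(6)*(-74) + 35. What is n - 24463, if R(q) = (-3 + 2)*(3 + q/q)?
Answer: -22346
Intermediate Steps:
R(q) = -4 (R(q) = -(3 + 1) = -1*4 = -4)
D = 331 (D = -4*(-74) + 35 = 296 + 35 = 331)
n = 2117 (n = 2448 - 1*331 = 2448 - 331 = 2117)
n - 24463 = 2117 - 24463 = -22346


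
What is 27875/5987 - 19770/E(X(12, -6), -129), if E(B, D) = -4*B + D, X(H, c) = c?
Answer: 8085991/41909 ≈ 192.94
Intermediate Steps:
E(B, D) = D - 4*B
27875/5987 - 19770/E(X(12, -6), -129) = 27875/5987 - 19770/(-129 - 4*(-6)) = 27875*(1/5987) - 19770/(-129 + 24) = 27875/5987 - 19770/(-105) = 27875/5987 - 19770*(-1/105) = 27875/5987 + 1318/7 = 8085991/41909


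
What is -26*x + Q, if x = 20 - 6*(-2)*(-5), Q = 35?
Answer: 1075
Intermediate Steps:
x = -40 (x = 20 - (-12)*(-5) = 20 - 1*60 = 20 - 60 = -40)
-26*x + Q = -26*(-40) + 35 = 1040 + 35 = 1075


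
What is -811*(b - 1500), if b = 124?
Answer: 1115936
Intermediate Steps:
-811*(b - 1500) = -811*(124 - 1500) = -811*(-1376) = 1115936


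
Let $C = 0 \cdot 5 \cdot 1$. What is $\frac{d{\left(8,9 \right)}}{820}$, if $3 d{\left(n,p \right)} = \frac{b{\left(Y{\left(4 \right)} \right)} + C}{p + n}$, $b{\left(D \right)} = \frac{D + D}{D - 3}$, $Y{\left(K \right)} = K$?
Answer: $\frac{2}{10455} \approx 0.0001913$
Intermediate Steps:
$C = 0$ ($C = 0 \cdot 1 = 0$)
$b{\left(D \right)} = \frac{2 D}{-3 + D}$
$d{\left(n,p \right)} = \frac{8}{3 \left(n + p\right)}$ ($d{\left(n,p \right)} = \frac{\left(2 \cdot 4 \frac{1}{-3 + 4} + 0\right) \frac{1}{p + n}}{3} = \frac{\left(2 \cdot 4 \cdot 1^{-1} + 0\right) \frac{1}{n + p}}{3} = \frac{\left(2 \cdot 4 \cdot 1 + 0\right) \frac{1}{n + p}}{3} = \frac{\left(8 + 0\right) \frac{1}{n + p}}{3} = \frac{8 \frac{1}{n + p}}{3} = \frac{8}{3 \left(n + p\right)}$)
$\frac{d{\left(8,9 \right)}}{820} = \frac{\frac{8}{3} \frac{1}{8 + 9}}{820} = \frac{8}{3 \cdot 17} \cdot \frac{1}{820} = \frac{8}{3} \cdot \frac{1}{17} \cdot \frac{1}{820} = \frac{8}{51} \cdot \frac{1}{820} = \frac{2}{10455}$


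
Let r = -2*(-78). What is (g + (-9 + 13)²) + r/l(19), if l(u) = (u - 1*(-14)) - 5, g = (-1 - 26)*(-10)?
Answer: 2041/7 ≈ 291.57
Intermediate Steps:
r = 156
g = 270 (g = -27*(-10) = 270)
l(u) = 9 + u (l(u) = (u + 14) - 5 = (14 + u) - 5 = 9 + u)
(g + (-9 + 13)²) + r/l(19) = (270 + (-9 + 13)²) + 156/(9 + 19) = (270 + 4²) + 156/28 = (270 + 16) + 156*(1/28) = 286 + 39/7 = 2041/7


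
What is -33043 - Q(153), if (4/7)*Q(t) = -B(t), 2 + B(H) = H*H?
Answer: 31677/4 ≈ 7919.3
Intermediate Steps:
B(H) = -2 + H² (B(H) = -2 + H*H = -2 + H²)
Q(t) = 7/2 - 7*t²/4 (Q(t) = 7*(-(-2 + t²))/4 = 7*(2 - t²)/4 = 7/2 - 7*t²/4)
-33043 - Q(153) = -33043 - (7/2 - 7/4*153²) = -33043 - (7/2 - 7/4*23409) = -33043 - (7/2 - 163863/4) = -33043 - 1*(-163849/4) = -33043 + 163849/4 = 31677/4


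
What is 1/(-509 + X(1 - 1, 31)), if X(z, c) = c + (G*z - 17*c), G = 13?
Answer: -1/1005 ≈ -0.00099503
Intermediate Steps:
X(z, c) = -16*c + 13*z (X(z, c) = c + (13*z - 17*c) = c + (-17*c + 13*z) = -16*c + 13*z)
1/(-509 + X(1 - 1, 31)) = 1/(-509 + (-16*31 + 13*(1 - 1))) = 1/(-509 + (-496 + 13*0)) = 1/(-509 + (-496 + 0)) = 1/(-509 - 496) = 1/(-1005) = -1/1005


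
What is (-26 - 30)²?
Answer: 3136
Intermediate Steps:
(-26 - 30)² = (-56)² = 3136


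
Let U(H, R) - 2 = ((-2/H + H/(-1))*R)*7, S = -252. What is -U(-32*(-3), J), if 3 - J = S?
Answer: 2742323/16 ≈ 1.7140e+5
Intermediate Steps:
J = 255 (J = 3 - 1*(-252) = 3 + 252 = 255)
U(H, R) = 2 + 7*R*(-H - 2/H) (U(H, R) = 2 + ((-2/H + H/(-1))*R)*7 = 2 + ((-2/H + H*(-1))*R)*7 = 2 + ((-2/H - H)*R)*7 = 2 + ((-H - 2/H)*R)*7 = 2 + (R*(-H - 2/H))*7 = 2 + 7*R*(-H - 2/H))
-U(-32*(-3), J) = -(2 - 14*255/(-32*(-3)) - 7*(-32*(-3))*255) = -(2 - 14*255/96 - 7*96*255) = -(2 - 14*255*1/96 - 171360) = -(2 - 595/16 - 171360) = -1*(-2742323/16) = 2742323/16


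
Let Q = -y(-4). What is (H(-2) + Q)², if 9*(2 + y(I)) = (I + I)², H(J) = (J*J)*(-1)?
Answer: 6724/81 ≈ 83.012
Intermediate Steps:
H(J) = -J² (H(J) = J²*(-1) = -J²)
y(I) = -2 + 4*I²/9 (y(I) = -2 + (I + I)²/9 = -2 + (2*I)²/9 = -2 + (4*I²)/9 = -2 + 4*I²/9)
Q = -46/9 (Q = -(-2 + (4/9)*(-4)²) = -(-2 + (4/9)*16) = -(-2 + 64/9) = -1*46/9 = -46/9 ≈ -5.1111)
(H(-2) + Q)² = (-1*(-2)² - 46/9)² = (-1*4 - 46/9)² = (-4 - 46/9)² = (-82/9)² = 6724/81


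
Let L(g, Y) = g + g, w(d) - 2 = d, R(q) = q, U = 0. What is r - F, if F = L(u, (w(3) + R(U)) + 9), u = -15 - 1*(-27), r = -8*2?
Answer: -40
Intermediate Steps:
r = -16
w(d) = 2 + d
u = 12 (u = -15 + 27 = 12)
L(g, Y) = 2*g
F = 24 (F = 2*12 = 24)
r - F = -16 - 1*24 = -16 - 24 = -40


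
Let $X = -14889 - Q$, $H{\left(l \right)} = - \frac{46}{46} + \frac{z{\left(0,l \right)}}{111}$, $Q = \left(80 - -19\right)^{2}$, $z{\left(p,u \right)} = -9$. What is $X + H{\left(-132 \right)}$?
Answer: $- \frac{913570}{37} \approx -24691.0$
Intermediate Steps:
$Q = 9801$ ($Q = \left(80 + 19\right)^{2} = 99^{2} = 9801$)
$H{\left(l \right)} = - \frac{40}{37}$ ($H{\left(l \right)} = - \frac{46}{46} - \frac{9}{111} = \left(-46\right) \frac{1}{46} - \frac{3}{37} = -1 - \frac{3}{37} = - \frac{40}{37}$)
$X = -24690$ ($X = -14889 - 9801 = -24690$)
$X + H{\left(-132 \right)} = -24690 - \frac{40}{37} = - \frac{913570}{37}$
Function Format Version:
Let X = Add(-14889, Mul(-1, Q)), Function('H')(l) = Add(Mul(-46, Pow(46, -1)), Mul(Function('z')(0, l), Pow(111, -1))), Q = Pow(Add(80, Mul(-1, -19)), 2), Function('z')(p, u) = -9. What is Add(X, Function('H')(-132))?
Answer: Rational(-913570, 37) ≈ -24691.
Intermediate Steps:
Q = 9801 (Q = Pow(Add(80, 19), 2) = Pow(99, 2) = 9801)
Function('H')(l) = Rational(-40, 37) (Function('H')(l) = Add(Mul(-46, Pow(46, -1)), Mul(-9, Pow(111, -1))) = Add(Mul(-46, Rational(1, 46)), Mul(-9, Rational(1, 111))) = Add(-1, Rational(-3, 37)) = Rational(-40, 37))
X = -24690 (X = Add(-14889, Mul(-1, 9801)) = Add(-14889, -9801) = -24690)
Add(X, Function('H')(-132)) = Add(-24690, Rational(-40, 37)) = Rational(-913570, 37)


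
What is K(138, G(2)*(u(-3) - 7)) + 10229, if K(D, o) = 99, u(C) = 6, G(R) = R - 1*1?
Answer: 10328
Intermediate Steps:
G(R) = -1 + R (G(R) = R - 1 = -1 + R)
K(138, G(2)*(u(-3) - 7)) + 10229 = 99 + 10229 = 10328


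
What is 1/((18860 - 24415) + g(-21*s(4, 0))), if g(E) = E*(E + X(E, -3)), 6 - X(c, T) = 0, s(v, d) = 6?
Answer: 1/9565 ≈ 0.00010455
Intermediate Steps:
X(c, T) = 6 (X(c, T) = 6 - 1*0 = 6 + 0 = 6)
g(E) = E*(6 + E) (g(E) = E*(E + 6) = E*(6 + E))
1/((18860 - 24415) + g(-21*s(4, 0))) = 1/((18860 - 24415) + (-21*6)*(6 - 21*6)) = 1/(-5555 - 126*(6 - 126)) = 1/(-5555 - 126*(-120)) = 1/(-5555 + 15120) = 1/9565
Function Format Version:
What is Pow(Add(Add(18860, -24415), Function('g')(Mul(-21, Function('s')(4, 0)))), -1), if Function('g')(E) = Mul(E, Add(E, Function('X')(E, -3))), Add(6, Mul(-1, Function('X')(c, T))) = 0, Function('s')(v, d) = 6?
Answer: Rational(1, 9565) ≈ 0.00010455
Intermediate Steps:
Function('X')(c, T) = 6 (Function('X')(c, T) = Add(6, Mul(-1, 0)) = Add(6, 0) = 6)
Function('g')(E) = Mul(E, Add(6, E)) (Function('g')(E) = Mul(E, Add(E, 6)) = Mul(E, Add(6, E)))
Pow(Add(Add(18860, -24415), Function('g')(Mul(-21, Function('s')(4, 0)))), -1) = Pow(Add(Add(18860, -24415), Mul(Mul(-21, 6), Add(6, Mul(-21, 6)))), -1) = Pow(Add(-5555, Mul(-126, Add(6, -126))), -1) = Pow(Add(-5555, Mul(-126, -120)), -1) = Pow(Add(-5555, 15120), -1) = Pow(9565, -1) = Rational(1, 9565)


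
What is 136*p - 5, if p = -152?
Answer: -20677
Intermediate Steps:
136*p - 5 = 136*(-152) - 5 = -20672 - 5 = -20677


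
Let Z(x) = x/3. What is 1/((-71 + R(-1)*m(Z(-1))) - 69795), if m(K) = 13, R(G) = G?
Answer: -1/69879 ≈ -1.4310e-5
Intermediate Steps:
Z(x) = x/3 (Z(x) = x*(1/3) = x/3)
1/((-71 + R(-1)*m(Z(-1))) - 69795) = 1/((-71 - 1*13) - 69795) = 1/((-71 - 13) - 69795) = 1/(-84 - 69795) = 1/(-69879) = -1/69879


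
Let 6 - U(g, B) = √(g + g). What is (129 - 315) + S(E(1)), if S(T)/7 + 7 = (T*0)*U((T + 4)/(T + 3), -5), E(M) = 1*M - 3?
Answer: -235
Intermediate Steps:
U(g, B) = 6 - √2*√g (U(g, B) = 6 - √(g + g) = 6 - √(2*g) = 6 - √2*√g)
E(M) = -3 + M (E(M) = M - 3 = -3 + M)
S(T) = -49 (S(T) = -49 + 7*((T*0)*(6 - √2*√((T + 4)/(T + 3)))) = -49 + 7*(0*(6 - √2*√((4 + T)/(3 + T)))) = -49 + 7*0 = -49 + 0 = -49)
(129 - 315) + S(E(1)) = (129 - 315) - 49 = -186 - 49 = -235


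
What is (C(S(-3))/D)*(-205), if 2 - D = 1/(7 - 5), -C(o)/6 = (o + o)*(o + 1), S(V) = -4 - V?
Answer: 0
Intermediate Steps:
C(o) = -12*o*(1 + o) (C(o) = -6*(o + o)*(o + 1) = -6*2*o*(1 + o) = -12*o*(1 + o))
D = 3/2 (D = 2 - 1/(7 - 5) = 2 - 1/2 = 2 - 1*½ = 2 - ½ = 3/2 ≈ 1.5000)
(C(S(-3))/D)*(-205) = ((-12*(-4 - 1*(-3))*(1 + (-4 - 1*(-3))))/(3/2))*(-205) = (-12*(-4 + 3)*(1 + (-4 + 3))*(⅔))*(-205) = (-12*(-1)*(1 - 1)*(⅔))*(-205) = (-12*(-1)*0*(⅔))*(-205) = (0*(⅔))*(-205) = 0*(-205) = 0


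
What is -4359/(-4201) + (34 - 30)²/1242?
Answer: 2740547/2608821 ≈ 1.0505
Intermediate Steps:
-4359/(-4201) + (34 - 30)²/1242 = -4359*(-1/4201) + 4²*(1/1242) = 4359/4201 + 16*(1/1242) = 4359/4201 + 8/621 = 2740547/2608821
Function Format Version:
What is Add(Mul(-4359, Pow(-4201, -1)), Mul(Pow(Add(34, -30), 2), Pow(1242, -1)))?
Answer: Rational(2740547, 2608821) ≈ 1.0505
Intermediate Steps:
Add(Mul(-4359, Pow(-4201, -1)), Mul(Pow(Add(34, -30), 2), Pow(1242, -1))) = Add(Mul(-4359, Rational(-1, 4201)), Mul(Pow(4, 2), Rational(1, 1242))) = Add(Rational(4359, 4201), Mul(16, Rational(1, 1242))) = Add(Rational(4359, 4201), Rational(8, 621)) = Rational(2740547, 2608821)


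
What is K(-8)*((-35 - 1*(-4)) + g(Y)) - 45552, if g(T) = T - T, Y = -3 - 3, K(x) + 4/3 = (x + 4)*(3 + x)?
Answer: -138392/3 ≈ -46131.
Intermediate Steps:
K(x) = -4/3 + (3 + x)*(4 + x) (K(x) = -4/3 + (x + 4)*(3 + x) = -4/3 + (4 + x)*(3 + x) = -4/3 + (3 + x)*(4 + x))
Y = -6
g(T) = 0
K(-8)*((-35 - 1*(-4)) + g(Y)) - 45552 = (32/3 + (-8)**2 + 7*(-8))*((-35 - 1*(-4)) + 0) - 45552 = (32/3 + 64 - 56)*((-35 + 4) + 0) - 45552 = 56*(-31 + 0)/3 - 45552 = (56/3)*(-31) - 45552 = -1736/3 - 45552 = -138392/3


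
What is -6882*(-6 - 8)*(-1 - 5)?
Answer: -578088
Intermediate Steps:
-6882*(-6 - 8)*(-1 - 5) = -(-96348)*(-6) = -6882*84 = -578088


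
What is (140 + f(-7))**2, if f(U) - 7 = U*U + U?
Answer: 35721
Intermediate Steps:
f(U) = 7 + U + U**2 (f(U) = 7 + (U*U + U) = 7 + (U**2 + U) = 7 + (U + U**2) = 7 + U + U**2)
(140 + f(-7))**2 = (140 + (7 - 7 + (-7)**2))**2 = (140 + (7 - 7 + 49))**2 = (140 + 49)**2 = 189**2 = 35721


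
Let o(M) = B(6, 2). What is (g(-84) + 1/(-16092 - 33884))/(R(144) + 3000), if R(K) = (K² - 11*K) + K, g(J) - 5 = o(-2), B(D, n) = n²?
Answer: 449783/1114264896 ≈ 0.00040366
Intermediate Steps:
o(M) = 4 (o(M) = 2² = 4)
g(J) = 9 (g(J) = 5 + 4 = 9)
R(K) = K² - 10*K
(g(-84) + 1/(-16092 - 33884))/(R(144) + 3000) = (9 + 1/(-16092 - 33884))/(144*(-10 + 144) + 3000) = (9 + 1/(-49976))/(144*134 + 3000) = (9 - 1/49976)/(19296 + 3000) = (449783/49976)/22296 = (449783/49976)*(1/22296) = 449783/1114264896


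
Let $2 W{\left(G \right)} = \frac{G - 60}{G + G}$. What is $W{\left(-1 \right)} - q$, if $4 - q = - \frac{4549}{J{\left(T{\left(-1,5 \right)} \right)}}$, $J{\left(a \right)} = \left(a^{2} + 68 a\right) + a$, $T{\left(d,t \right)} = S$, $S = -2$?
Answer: $\frac{12113}{268} \approx 45.198$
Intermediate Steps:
$T{\left(d,t \right)} = -2$
$J{\left(a \right)} = a^{2} + 69 a$
$W{\left(G \right)} = \frac{-60 + G}{4 G}$ ($W{\left(G \right)} = \frac{\left(G - 60\right) \frac{1}{G + G}}{2} = \frac{\left(-60 + G\right) \frac{1}{2 G}}{2} = \frac{\frac{1}{2} \frac{1}{G} \left(-60 + G\right)}{2} = \frac{-60 + G}{4 G}$)
$q = - \frac{4013}{134}$ ($q = 4 - - \frac{4549}{\left(-2\right) \left(69 - 2\right)} = 4 - - \frac{4549}{\left(-2\right) 67} = 4 - - \frac{4549}{-134} = 4 - \left(-4549\right) \left(- \frac{1}{134}\right) = 4 - \frac{4549}{134} = - \frac{4013}{134} \approx -29.948$)
$W{\left(-1 \right)} - q = \frac{-60 - 1}{4 \left(-1\right)} - - \frac{4013}{134} = \frac{1}{4} \left(-1\right) \left(-61\right) + \frac{4013}{134} = \frac{61}{4} + \frac{4013}{134} = \frac{12113}{268}$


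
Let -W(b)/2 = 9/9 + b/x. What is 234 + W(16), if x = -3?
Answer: 728/3 ≈ 242.67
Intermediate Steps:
W(b) = -2 + 2*b/3 (W(b) = -2*(9/9 + b/(-3)) = -2*(9*(1/9) + b*(-1/3)) = -2*(1 - b/3) = -2 + 2*b/3)
234 + W(16) = 234 + (-2 + (2/3)*16) = 234 + (-2 + 32/3) = 234 + 26/3 = 728/3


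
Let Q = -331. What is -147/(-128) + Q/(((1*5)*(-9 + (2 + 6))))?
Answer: 43103/640 ≈ 67.348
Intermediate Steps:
-147/(-128) + Q/(((1*5)*(-9 + (2 + 6)))) = -147/(-128) - 331*1/(5*(-9 + (2 + 6))) = -147*(-1/128) - 331*1/(5*(-9 + 8)) = 147/128 - 331/(5*(-1)) = 147/128 - 331/(-5) = 147/128 - 331*(-1/5) = 147/128 + 331/5 = 43103/640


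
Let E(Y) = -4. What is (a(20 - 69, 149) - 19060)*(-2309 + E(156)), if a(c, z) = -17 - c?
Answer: 44011764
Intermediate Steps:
(a(20 - 69, 149) - 19060)*(-2309 + E(156)) = ((-17 - (20 - 69)) - 19060)*(-2309 - 4) = ((-17 - 1*(-49)) - 19060)*(-2313) = ((-17 + 49) - 19060)*(-2313) = (32 - 19060)*(-2313) = -19028*(-2313) = 44011764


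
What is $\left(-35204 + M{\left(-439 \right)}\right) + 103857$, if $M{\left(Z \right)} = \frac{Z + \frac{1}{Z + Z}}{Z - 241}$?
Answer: $\frac{40988972563}{597040} \approx 68654.0$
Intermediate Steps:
$M{\left(Z \right)} = \frac{Z + \frac{1}{2 Z}}{-241 + Z}$
$\left(-35204 + M{\left(-439 \right)}\right) + 103857 = \left(-35204 + \frac{\frac{1}{2} + \left(-439\right)^{2}}{\left(-439\right) \left(-241 - 439\right)}\right) + 103857 = \left(-35204 - \frac{\frac{1}{2} + 192721}{439 \left(-680\right)}\right) + 103857 = \left(-35204 - \left(- \frac{1}{298520}\right) \frac{385443}{2}\right) + 103857 = \left(-35204 + \frac{385443}{597040}\right) + 103857 = - \frac{21017810717}{597040} + 103857 = \frac{40988972563}{597040}$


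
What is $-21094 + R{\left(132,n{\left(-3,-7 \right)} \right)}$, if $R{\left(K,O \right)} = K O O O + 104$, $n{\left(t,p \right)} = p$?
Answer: $-66266$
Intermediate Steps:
$R{\left(K,O \right)} = 104 + K O^{3}$ ($R{\left(K,O \right)} = K O^{2} O + 104 = K O^{3} + 104 = 104 + K O^{3}$)
$-21094 + R{\left(132,n{\left(-3,-7 \right)} \right)} = -21094 + \left(104 + 132 \left(-7\right)^{3}\right) = -21094 + \left(104 + 132 \left(-343\right)\right) = -21094 + \left(104 - 45276\right) = -21094 - 45172 = -66266$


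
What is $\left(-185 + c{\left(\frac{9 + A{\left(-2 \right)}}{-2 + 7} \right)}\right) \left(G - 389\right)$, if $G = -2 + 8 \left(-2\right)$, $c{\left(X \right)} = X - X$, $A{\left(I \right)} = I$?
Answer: $75295$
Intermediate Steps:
$c{\left(X \right)} = 0$
$G = -18$ ($G = -2 - 16 = -18$)
$\left(-185 + c{\left(\frac{9 + A{\left(-2 \right)}}{-2 + 7} \right)}\right) \left(G - 389\right) = \left(-185 + 0\right) \left(-18 - 389\right) = \left(-185\right) \left(-407\right) = 75295$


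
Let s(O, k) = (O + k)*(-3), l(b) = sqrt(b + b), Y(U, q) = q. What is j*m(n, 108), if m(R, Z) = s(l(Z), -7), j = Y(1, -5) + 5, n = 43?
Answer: 0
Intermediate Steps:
l(b) = sqrt(2)*sqrt(b) (l(b) = sqrt(2*b) = sqrt(2)*sqrt(b))
j = 0 (j = -5 + 5 = 0)
s(O, k) = -3*O - 3*k
m(R, Z) = 21 - 3*sqrt(2)*sqrt(Z) (m(R, Z) = -3*sqrt(2)*sqrt(Z) - 3*(-7) = -3*sqrt(2)*sqrt(Z) + 21 = 21 - 3*sqrt(2)*sqrt(Z))
j*m(n, 108) = 0*(21 - 3*sqrt(2)*sqrt(108)) = 0*(21 - 3*sqrt(2)*6*sqrt(3)) = 0*(21 - 18*sqrt(6)) = 0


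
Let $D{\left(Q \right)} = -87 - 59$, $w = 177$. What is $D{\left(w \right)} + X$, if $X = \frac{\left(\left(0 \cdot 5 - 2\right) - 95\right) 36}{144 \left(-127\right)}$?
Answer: $- \frac{74071}{508} \approx -145.81$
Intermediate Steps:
$D{\left(Q \right)} = -146$
$X = \frac{97}{508}$ ($X = \frac{\left(\left(0 - 2\right) - 95\right) 36}{-18288} = \left(-2 - 95\right) 36 \left(- \frac{1}{18288}\right) = \left(-97\right) 36 \left(- \frac{1}{18288}\right) = \left(-3492\right) \left(- \frac{1}{18288}\right) = \frac{97}{508} \approx 0.19094$)
$D{\left(w \right)} + X = -146 + \frac{97}{508} = - \frac{74071}{508}$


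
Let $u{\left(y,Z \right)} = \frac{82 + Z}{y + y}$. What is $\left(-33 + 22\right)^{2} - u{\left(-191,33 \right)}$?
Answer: $\frac{46337}{382} \approx 121.3$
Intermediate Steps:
$u{\left(y,Z \right)} = \frac{82 + Z}{2 y}$
$\left(-33 + 22\right)^{2} - u{\left(-191,33 \right)} = \left(-33 + 22\right)^{2} - \frac{82 + 33}{2 \left(-191\right)} = \left(-11\right)^{2} - \frac{1}{2} \left(- \frac{1}{191}\right) 115 = 121 - - \frac{115}{382} = 121 + \frac{115}{382} = \frac{46337}{382}$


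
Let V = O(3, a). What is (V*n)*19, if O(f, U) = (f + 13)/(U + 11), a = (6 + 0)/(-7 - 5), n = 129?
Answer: 26144/7 ≈ 3734.9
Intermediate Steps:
a = -1/2 (a = 6/(-12) = 6*(-1/12) = -1/2 ≈ -0.50000)
O(f, U) = (13 + f)/(11 + U)
V = 32/21 (V = (13 + 3)/(11 - 1/2) = 16/(21/2) = (2/21)*16 = 32/21 ≈ 1.5238)
(V*n)*19 = ((32/21)*129)*19 = (1376/7)*19 = 26144/7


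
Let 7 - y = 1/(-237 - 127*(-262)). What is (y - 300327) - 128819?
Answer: -14177465144/33037 ≈ -4.2914e+5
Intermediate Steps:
y = 231258/33037 (y = 7 - 1/(-237 - 127*(-262)) = 7 - 1/(-237 + 33274) = 7 - 1/33037 = 231258/33037 ≈ 7.0000)
(y - 300327) - 128819 = (231258/33037 - 300327) - 128819 = -9921671841/33037 - 128819 = -14177465144/33037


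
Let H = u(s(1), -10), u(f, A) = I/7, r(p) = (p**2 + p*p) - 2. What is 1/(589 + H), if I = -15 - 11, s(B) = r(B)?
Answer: 7/4097 ≈ 0.0017086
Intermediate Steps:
r(p) = -2 + 2*p**2 (r(p) = (p**2 + p**2) - 2 = 2*p**2 - 2 = -2 + 2*p**2)
s(B) = -2 + 2*B**2
I = -26
u(f, A) = -26/7
H = -26/7 ≈ -3.7143
1/(589 + H) = 1/(589 - 26/7) = 1/(4097/7) = 7/4097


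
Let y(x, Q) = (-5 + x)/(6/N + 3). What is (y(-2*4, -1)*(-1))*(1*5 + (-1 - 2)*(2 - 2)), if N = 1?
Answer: 65/9 ≈ 7.2222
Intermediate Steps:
y(x, Q) = -5/9 + x/9 (y(x, Q) = (-5 + x)/(6/1 + 3) = (-5 + x)/(6*1 + 3) = (-5 + x)/(6 + 3) = (-5 + x)/9 = (-5 + x)*(⅑) = -5/9 + x/9)
(y(-2*4, -1)*(-1))*(1*5 + (-1 - 2)*(2 - 2)) = ((-5/9 + (-2*4)/9)*(-1))*(1*5 + (-1 - 2)*(2 - 2)) = ((-5/9 + (⅑)*(-8))*(-1))*(5 - 3*0) = ((-5/9 - 8/9)*(-1))*(5 + 0) = -13/9*(-1)*5 = (13/9)*5 = 65/9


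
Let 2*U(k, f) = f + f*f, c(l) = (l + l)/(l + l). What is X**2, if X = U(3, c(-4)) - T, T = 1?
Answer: 0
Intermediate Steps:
c(l) = 1 (c(l) = (2*l)/((2*l)) = (2*l)*(1/(2*l)) = 1)
U(k, f) = f/2 + f**2/2 (U(k, f) = (f + f*f)/2 = (f + f**2)/2 = f/2 + f**2/2)
X = 0 (X = (1/2)*1*(1 + 1) - 1*1 = (1/2)*1*2 - 1 = 1 - 1 = 0)
X**2 = 0**2 = 0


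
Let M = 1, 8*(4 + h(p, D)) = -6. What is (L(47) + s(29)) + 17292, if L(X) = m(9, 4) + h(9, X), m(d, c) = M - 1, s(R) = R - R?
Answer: 69149/4 ≈ 17287.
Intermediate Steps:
h(p, D) = -19/4 (h(p, D) = -4 + (⅛)*(-6) = -4 - ¾ = -19/4)
s(R) = 0
m(d, c) = 0 (m(d, c) = 1 - 1 = 0)
L(X) = -19/4 (L(X) = 0 - 19/4 = -19/4)
(L(47) + s(29)) + 17292 = (-19/4 + 0) + 17292 = -19/4 + 17292 = 69149/4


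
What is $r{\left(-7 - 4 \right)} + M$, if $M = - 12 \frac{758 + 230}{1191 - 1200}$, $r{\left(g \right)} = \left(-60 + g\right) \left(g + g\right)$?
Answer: $\frac{8638}{3} \approx 2879.3$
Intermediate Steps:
$r{\left(g \right)} = 2 g \left(-60 + g\right)$ ($r{\left(g \right)} = \left(-60 + g\right) 2 g = 2 g \left(-60 + g\right)$)
$M = \frac{3952}{3}$ ($M = - 12 \frac{988}{-9} = - 12 \cdot 988 \left(- \frac{1}{9}\right) = \left(-12\right) \left(- \frac{988}{9}\right) = \frac{3952}{3} \approx 1317.3$)
$r{\left(-7 - 4 \right)} + M = 2 \left(-7 - 4\right) \left(-60 - 11\right) + \frac{3952}{3} = 2 \left(-11\right) \left(-60 - 11\right) + \frac{3952}{3} = 2 \left(-11\right) \left(-71\right) + \frac{3952}{3} = 1562 + \frac{3952}{3} = \frac{8638}{3}$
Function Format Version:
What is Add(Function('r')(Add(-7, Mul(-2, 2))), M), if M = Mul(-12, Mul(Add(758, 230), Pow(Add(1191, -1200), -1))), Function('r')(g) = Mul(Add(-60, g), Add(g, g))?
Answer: Rational(8638, 3) ≈ 2879.3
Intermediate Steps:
Function('r')(g) = Mul(2, g, Add(-60, g)) (Function('r')(g) = Mul(Add(-60, g), Mul(2, g)) = Mul(2, g, Add(-60, g)))
M = Rational(3952, 3) (M = Mul(-12, Mul(988, Pow(-9, -1))) = Mul(-12, Mul(988, Rational(-1, 9))) = Mul(-12, Rational(-988, 9)) = Rational(3952, 3) ≈ 1317.3)
Add(Function('r')(Add(-7, Mul(-2, 2))), M) = Add(Mul(2, Add(-7, Mul(-2, 2)), Add(-60, Add(-7, Mul(-2, 2)))), Rational(3952, 3)) = Add(Mul(2, Add(-7, -4), Add(-60, Add(-7, -4))), Rational(3952, 3)) = Add(Mul(2, -11, Add(-60, -11)), Rational(3952, 3)) = Add(Mul(2, -11, -71), Rational(3952, 3)) = Add(1562, Rational(3952, 3)) = Rational(8638, 3)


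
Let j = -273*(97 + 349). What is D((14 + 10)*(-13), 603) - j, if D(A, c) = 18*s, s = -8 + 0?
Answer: 121614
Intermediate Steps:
s = -8
D(A, c) = -144 (D(A, c) = 18*(-8) = -144)
j = -121758 (j = -273*446 = -121758)
D((14 + 10)*(-13), 603) - j = -144 - 1*(-121758) = -144 + 121758 = 121614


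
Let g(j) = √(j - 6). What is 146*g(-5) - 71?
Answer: -71 + 146*I*√11 ≈ -71.0 + 484.23*I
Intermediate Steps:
g(j) = √(-6 + j)
146*g(-5) - 71 = 146*√(-6 - 5) - 71 = 146*√(-11) - 71 = 146*(I*√11) - 71 = 146*I*√11 - 71 = -71 + 146*I*√11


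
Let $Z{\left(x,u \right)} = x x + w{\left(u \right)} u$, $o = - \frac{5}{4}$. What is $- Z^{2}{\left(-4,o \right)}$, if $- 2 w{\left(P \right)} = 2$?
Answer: $- \frac{4761}{16} \approx -297.56$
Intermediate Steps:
$o = - \frac{5}{4}$ ($o = \left(-5\right) \frac{1}{4} = - \frac{5}{4} \approx -1.25$)
$w{\left(P \right)} = -1$ ($w{\left(P \right)} = \left(- \frac{1}{2}\right) 2 = -1$)
$Z{\left(x,u \right)} = x^{2} - u$ ($Z{\left(x,u \right)} = x x - u = x^{2} - u$)
$- Z^{2}{\left(-4,o \right)} = - \left(\left(-4\right)^{2} - - \frac{5}{4}\right)^{2} = - \left(16 + \frac{5}{4}\right)^{2} = - \left(\frac{69}{4}\right)^{2} = \left(-1\right) \frac{4761}{16} = - \frac{4761}{16}$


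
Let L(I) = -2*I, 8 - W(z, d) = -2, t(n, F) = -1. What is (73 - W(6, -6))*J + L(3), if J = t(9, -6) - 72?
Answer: -4605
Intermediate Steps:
W(z, d) = 10 (W(z, d) = 8 - 1*(-2) = 8 + 2 = 10)
J = -73 (J = -1 - 72 = -73)
(73 - W(6, -6))*J + L(3) = (73 - 1*10)*(-73) - 2*3 = (73 - 10)*(-73) - 6 = 63*(-73) - 6 = -4599 - 6 = -4605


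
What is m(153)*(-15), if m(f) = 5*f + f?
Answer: -13770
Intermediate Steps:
m(f) = 6*f
m(153)*(-15) = (6*153)*(-15) = 918*(-15) = -13770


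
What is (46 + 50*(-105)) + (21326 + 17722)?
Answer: 33844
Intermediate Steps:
(46 + 50*(-105)) + (21326 + 17722) = (46 - 5250) + 39048 = -5204 + 39048 = 33844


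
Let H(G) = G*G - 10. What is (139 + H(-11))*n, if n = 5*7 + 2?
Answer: 9250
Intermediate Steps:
n = 37 (n = 35 + 2 = 37)
H(G) = -10 + G² (H(G) = G² - 10 = -10 + G²)
(139 + H(-11))*n = (139 + (-10 + (-11)²))*37 = (139 + (-10 + 121))*37 = (139 + 111)*37 = 250*37 = 9250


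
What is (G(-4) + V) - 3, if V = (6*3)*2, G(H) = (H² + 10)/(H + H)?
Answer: 119/4 ≈ 29.750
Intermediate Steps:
G(H) = (10 + H²)/(2*H) (G(H) = (10 + H²)/((2*H)) = (10 + H²)*(1/(2*H)) = (10 + H²)/(2*H))
V = 36 (V = 18*2 = 36)
(G(-4) + V) - 3 = (((½)*(-4) + 5/(-4)) + 36) - 3 = ((-2 + 5*(-¼)) + 36) - 3 = ((-2 - 5/4) + 36) - 3 = (-13/4 + 36) - 3 = 131/4 - 3 = 119/4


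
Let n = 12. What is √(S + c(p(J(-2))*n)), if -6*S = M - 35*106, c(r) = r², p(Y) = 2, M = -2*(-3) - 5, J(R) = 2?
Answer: √42990/6 ≈ 34.557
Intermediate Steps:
M = 1 (M = 6 - 5 = 1)
S = 3709/6 (S = -(1 - 35*106)/6 = -(1 - 3710)/6 = -⅙*(-3709) = 3709/6 ≈ 618.17)
√(S + c(p(J(-2))*n)) = √(3709/6 + (2*12)²) = √(3709/6 + 24²) = √(3709/6 + 576) = √(7165/6) = √42990/6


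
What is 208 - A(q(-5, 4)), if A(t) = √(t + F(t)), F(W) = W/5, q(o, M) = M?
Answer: 208 - 2*√30/5 ≈ 205.81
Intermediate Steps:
F(W) = W/5 (F(W) = W*(⅕) = W/5)
A(t) = √30*√t/5 (A(t) = √(t + t/5) = √(6*t/5) = √30*√t/5)
208 - A(q(-5, 4)) = 208 - √30*√4/5 = 208 - √30*2/5 = 208 - 2*√30/5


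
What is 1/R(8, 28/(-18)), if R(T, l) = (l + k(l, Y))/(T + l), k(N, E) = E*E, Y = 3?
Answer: 58/67 ≈ 0.86567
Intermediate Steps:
k(N, E) = E²
R(T, l) = (9 + l)/(T + l) (R(T, l) = (l + 3²)/(T + l) = (l + 9)/(T + l) = (9 + l)/(T + l))
1/R(8, 28/(-18)) = 1/((9 + 28/(-18))/(8 + 28/(-18))) = 1/((9 + 28*(-1/18))/(8 + 28*(-1/18))) = 1/((9 - 14/9)/(8 - 14/9)) = 1/((67/9)/(58/9)) = 1/((9/58)*(67/9)) = 1/(67/58) = 58/67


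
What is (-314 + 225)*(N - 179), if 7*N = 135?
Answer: 99502/7 ≈ 14215.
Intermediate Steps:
N = 135/7 (N = (⅐)*135 = 135/7 ≈ 19.286)
(-314 + 225)*(N - 179) = (-314 + 225)*(135/7 - 179) = -89*(-1118/7) = 99502/7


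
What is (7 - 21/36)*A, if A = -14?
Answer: -539/6 ≈ -89.833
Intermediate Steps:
(7 - 21/36)*A = (7 - 21/36)*(-14) = (7 - 21*1/36)*(-14) = (7 - 7/12)*(-14) = (77/12)*(-14) = -539/6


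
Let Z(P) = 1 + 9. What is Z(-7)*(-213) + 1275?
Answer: -855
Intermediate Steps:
Z(P) = 10
Z(-7)*(-213) + 1275 = 10*(-213) + 1275 = -2130 + 1275 = -855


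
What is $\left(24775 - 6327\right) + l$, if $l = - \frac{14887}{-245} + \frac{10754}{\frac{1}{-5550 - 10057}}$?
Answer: $- \frac{41115696463}{245} \approx -1.6782 \cdot 10^{8}$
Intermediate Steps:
$l = - \frac{41120216223}{245}$ ($l = \left(-14887\right) \left(- \frac{1}{245}\right) + \frac{10754}{\frac{1}{-15607}} = \frac{14887}{245} + \frac{10754}{- \frac{1}{15607}} = \frac{14887}{245} + 10754 \left(-15607\right) = \frac{14887}{245} - 167837678 = - \frac{41120216223}{245} \approx -1.6784 \cdot 10^{8}$)
$\left(24775 - 6327\right) + l = \left(24775 - 6327\right) - \frac{41120216223}{245} = 18448 - \frac{41120216223}{245} = - \frac{41115696463}{245}$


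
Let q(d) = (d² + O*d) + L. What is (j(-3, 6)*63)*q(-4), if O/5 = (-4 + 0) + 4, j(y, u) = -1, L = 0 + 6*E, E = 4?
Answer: -2520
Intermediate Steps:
L = 24 (L = 0 + 6*4 = 0 + 24 = 24)
O = 0 (O = 5*((-4 + 0) + 4) = 5*(-4 + 4) = 5*0 = 0)
q(d) = 24 + d² (q(d) = (d² + 0*d) + 24 = (d² + 0) + 24 = d² + 24 = 24 + d²)
(j(-3, 6)*63)*q(-4) = (-1*63)*(24 + (-4)²) = -63*(24 + 16) = -63*40 = -2520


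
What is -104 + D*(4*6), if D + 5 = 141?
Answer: 3160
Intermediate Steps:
D = 136 (D = -5 + 141 = 136)
-104 + D*(4*6) = -104 + 136*(4*6) = -104 + 136*24 = -104 + 3264 = 3160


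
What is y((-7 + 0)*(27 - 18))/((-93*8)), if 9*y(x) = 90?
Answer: -5/372 ≈ -0.013441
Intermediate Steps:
y(x) = 10 (y(x) = (⅑)*90 = 10)
y((-7 + 0)*(27 - 18))/((-93*8)) = 10/((-93*8)) = 10/(-744) = 10*(-1/744) = -5/372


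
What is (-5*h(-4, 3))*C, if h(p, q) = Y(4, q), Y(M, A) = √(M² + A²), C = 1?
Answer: -25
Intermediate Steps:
Y(M, A) = √(A² + M²)
h(p, q) = √(16 + q²) (h(p, q) = √(q² + 4²) = √(q² + 16) = √(16 + q²))
(-5*h(-4, 3))*C = -5*√(16 + 3²)*1 = -5*√(16 + 9)*1 = -5*√25*1 = -5*5*1 = -25*1 = -25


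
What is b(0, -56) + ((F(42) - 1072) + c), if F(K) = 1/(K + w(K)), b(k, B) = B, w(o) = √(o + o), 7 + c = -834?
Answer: -78759/40 - √21/840 ≈ -1969.0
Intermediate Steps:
c = -841 (c = -7 - 834 = -841)
w(o) = √2*√o (w(o) = √(2*o) = √2*√o)
F(K) = 1/(K + √2*√K)
b(0, -56) + ((F(42) - 1072) + c) = -56 + ((1/(42 + √2*√42) - 1072) - 841) = -56 + ((1/(42 + 2*√21) - 1072) - 841) = -56 + ((-1072 + 1/(42 + 2*√21)) - 841) = -56 + (-1913 + 1/(42 + 2*√21)) = -1969 + 1/(42 + 2*√21)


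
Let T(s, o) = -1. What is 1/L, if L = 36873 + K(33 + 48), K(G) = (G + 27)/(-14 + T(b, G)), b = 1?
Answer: 5/184329 ≈ 2.7125e-5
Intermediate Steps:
K(G) = -9/5 - G/15 (K(G) = (G + 27)/(-14 - 1) = (27 + G)/(-15) = (27 + G)*(-1/15) = -9/5 - G/15)
L = 184329/5 (L = 36873 + (-9/5 - (33 + 48)/15) = 36873 + (-9/5 - 1/15*81) = 36873 + (-9/5 - 27/5) = 36873 - 36/5 = 184329/5 ≈ 36866.)
1/L = 1/(184329/5) = 5/184329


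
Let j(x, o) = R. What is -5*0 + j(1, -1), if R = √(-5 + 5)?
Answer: 0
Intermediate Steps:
R = 0 (R = √0 = 0)
j(x, o) = 0
-5*0 + j(1, -1) = -5*0 + 0 = 0 + 0 = 0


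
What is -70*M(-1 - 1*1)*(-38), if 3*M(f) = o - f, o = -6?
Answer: -10640/3 ≈ -3546.7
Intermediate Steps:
M(f) = -2 - f/3 (M(f) = (-6 - f)/3 = -2 - f/3)
-70*M(-1 - 1*1)*(-38) = -70*(-2 - (-1 - 1*1)/3)*(-38) = -70*(-2 - (-1 - 1)/3)*(-38) = -70*(-2 - 1/3*(-2))*(-38) = -70*(-2 + 2/3)*(-38) = -70*(-4/3)*(-38) = (280/3)*(-38) = -10640/3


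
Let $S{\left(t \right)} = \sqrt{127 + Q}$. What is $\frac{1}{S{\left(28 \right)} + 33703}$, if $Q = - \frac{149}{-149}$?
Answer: $\frac{33703}{1135892081} - \frac{8 \sqrt{2}}{1135892081} \approx 2.9661 \cdot 10^{-5}$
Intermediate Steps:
$Q = 1$ ($Q = \left(-149\right) \left(- \frac{1}{149}\right) = 1$)
$S{\left(t \right)} = 8 \sqrt{2}$ ($S{\left(t \right)} = \sqrt{127 + 1} = \sqrt{128} = 8 \sqrt{2}$)
$\frac{1}{S{\left(28 \right)} + 33703} = \frac{1}{8 \sqrt{2} + 33703} = \frac{1}{33703 + 8 \sqrt{2}}$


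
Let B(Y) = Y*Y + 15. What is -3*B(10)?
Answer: -345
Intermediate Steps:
B(Y) = 15 + Y² (B(Y) = Y² + 15 = 15 + Y²)
-3*B(10) = -3*(15 + 10²) = -3*(15 + 100) = -3*115 = -345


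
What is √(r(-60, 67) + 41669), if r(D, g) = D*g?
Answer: √37649 ≈ 194.03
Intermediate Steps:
√(r(-60, 67) + 41669) = √(-60*67 + 41669) = √(-4020 + 41669) = √37649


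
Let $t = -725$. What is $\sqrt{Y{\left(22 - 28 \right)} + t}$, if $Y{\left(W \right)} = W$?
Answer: $i \sqrt{731} \approx 27.037 i$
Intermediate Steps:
$\sqrt{Y{\left(22 - 28 \right)} + t} = \sqrt{\left(22 - 28\right) - 725} = \sqrt{-6 - 725} = \sqrt{-731} = i \sqrt{731}$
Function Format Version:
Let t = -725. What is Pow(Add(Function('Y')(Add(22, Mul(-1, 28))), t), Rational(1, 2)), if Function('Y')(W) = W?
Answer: Mul(I, Pow(731, Rational(1, 2))) ≈ Mul(27.037, I)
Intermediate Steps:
Pow(Add(Function('Y')(Add(22, Mul(-1, 28))), t), Rational(1, 2)) = Pow(Add(Add(22, Mul(-1, 28)), -725), Rational(1, 2)) = Pow(Add(Add(22, -28), -725), Rational(1, 2)) = Pow(Add(-6, -725), Rational(1, 2)) = Pow(-731, Rational(1, 2)) = Mul(I, Pow(731, Rational(1, 2)))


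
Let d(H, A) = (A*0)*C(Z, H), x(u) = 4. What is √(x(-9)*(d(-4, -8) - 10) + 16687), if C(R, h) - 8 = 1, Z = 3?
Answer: √16647 ≈ 129.02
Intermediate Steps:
C(R, h) = 9 (C(R, h) = 8 + 1 = 9)
d(H, A) = 0 (d(H, A) = (A*0)*9 = 0*9 = 0)
√(x(-9)*(d(-4, -8) - 10) + 16687) = √(4*(0 - 10) + 16687) = √(4*(-10) + 16687) = √(-40 + 16687) = √16647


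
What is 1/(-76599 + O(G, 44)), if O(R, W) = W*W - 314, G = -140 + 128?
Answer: -1/74977 ≈ -1.3337e-5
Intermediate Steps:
G = -12
O(R, W) = -314 + W**2 (O(R, W) = W**2 - 314 = -314 + W**2)
1/(-76599 + O(G, 44)) = 1/(-76599 + (-314 + 44**2)) = 1/(-76599 + (-314 + 1936)) = 1/(-76599 + 1622) = 1/(-74977) = -1/74977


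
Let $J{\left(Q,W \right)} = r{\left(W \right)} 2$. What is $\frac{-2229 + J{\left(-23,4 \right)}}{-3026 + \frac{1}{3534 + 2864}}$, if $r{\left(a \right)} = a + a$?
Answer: $\frac{14158774}{19360347} \approx 0.73133$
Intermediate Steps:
$r{\left(a \right)} = 2 a$
$J{\left(Q,W \right)} = 4 W$ ($J{\left(Q,W \right)} = 2 W 2 = 4 W$)
$\frac{-2229 + J{\left(-23,4 \right)}}{-3026 + \frac{1}{3534 + 2864}} = \frac{-2229 + 4 \cdot 4}{-3026 + \frac{1}{3534 + 2864}} = \frac{-2229 + 16}{-3026 + \frac{1}{6398}} = - \frac{2213}{-3026 + \frac{1}{6398}} = - \frac{2213}{- \frac{19360347}{6398}} = \left(-2213\right) \left(- \frac{6398}{19360347}\right) = \frac{14158774}{19360347}$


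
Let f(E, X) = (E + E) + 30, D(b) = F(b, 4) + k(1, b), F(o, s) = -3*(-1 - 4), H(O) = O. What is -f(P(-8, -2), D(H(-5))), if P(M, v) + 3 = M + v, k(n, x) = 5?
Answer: -4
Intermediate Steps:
F(o, s) = 15 (F(o, s) = -3*(-5) = 15)
P(M, v) = -3 + M + v (P(M, v) = -3 + (M + v) = -3 + M + v)
D(b) = 20 (D(b) = 15 + 5 = 20)
f(E, X) = 30 + 2*E (f(E, X) = 2*E + 30 = 30 + 2*E)
-f(P(-8, -2), D(H(-5))) = -(30 + 2*(-3 - 8 - 2)) = -(30 + 2*(-13)) = -(30 - 26) = -1*4 = -4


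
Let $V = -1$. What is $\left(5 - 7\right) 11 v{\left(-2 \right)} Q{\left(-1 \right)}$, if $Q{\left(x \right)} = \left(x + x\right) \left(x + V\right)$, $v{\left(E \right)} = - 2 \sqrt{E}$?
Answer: $176 i \sqrt{2} \approx 248.9 i$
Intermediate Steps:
$Q{\left(x \right)} = 2 x \left(-1 + x\right)$ ($Q{\left(x \right)} = \left(x + x\right) \left(x - 1\right) = 2 x \left(-1 + x\right)$)
$\left(5 - 7\right) 11 v{\left(-2 \right)} Q{\left(-1 \right)} = \left(5 - 7\right) 11 - 2 \sqrt{-2} \cdot 2 \left(-1\right) \left(-1 - 1\right) = \left(-2\right) 11 - 2 i \sqrt{2} \cdot 2 \left(-1\right) \left(-2\right) = - 22 - 2 i \sqrt{2} \cdot 4 = - 22 \left(- 8 i \sqrt{2}\right) = 176 i \sqrt{2}$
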